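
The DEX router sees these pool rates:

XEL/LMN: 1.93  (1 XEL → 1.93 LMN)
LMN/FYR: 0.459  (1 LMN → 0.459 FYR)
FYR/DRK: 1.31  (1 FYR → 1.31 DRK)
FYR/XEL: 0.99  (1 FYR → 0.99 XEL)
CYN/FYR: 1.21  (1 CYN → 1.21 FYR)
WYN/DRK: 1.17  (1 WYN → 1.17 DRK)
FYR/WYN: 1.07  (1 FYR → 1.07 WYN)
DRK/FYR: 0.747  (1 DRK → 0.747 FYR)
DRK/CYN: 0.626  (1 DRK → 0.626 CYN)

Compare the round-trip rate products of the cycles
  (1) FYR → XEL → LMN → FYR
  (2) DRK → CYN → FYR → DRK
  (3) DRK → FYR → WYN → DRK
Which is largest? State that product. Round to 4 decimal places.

0.9923

(1) 0.99 × 1.93 × 0.459 = 0.87701
(2) 0.626 × 1.21 × 1.31 = 0.99227
(3) 0.747 × 1.07 × 1.17 = 0.93517
Highest is cycle (2) at 0.9923 (≤1, no arbitrage).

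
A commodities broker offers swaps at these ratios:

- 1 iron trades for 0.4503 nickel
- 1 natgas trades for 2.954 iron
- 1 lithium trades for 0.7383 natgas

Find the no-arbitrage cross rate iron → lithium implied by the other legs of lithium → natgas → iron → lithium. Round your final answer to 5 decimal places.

Known legs of the cycle: 0.7383 × 2.954 = 2.1809382
For no arbitrage the full-cycle product must be 1, so the missing rate is 1 / 2.1809382 ≈ 0.4585183.

0.45852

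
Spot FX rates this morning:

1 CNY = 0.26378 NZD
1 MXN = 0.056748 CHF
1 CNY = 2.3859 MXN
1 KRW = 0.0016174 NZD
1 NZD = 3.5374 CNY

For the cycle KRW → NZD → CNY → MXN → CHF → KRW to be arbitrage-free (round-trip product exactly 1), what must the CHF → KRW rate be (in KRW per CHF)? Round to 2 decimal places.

Known legs of the cycle: 0.0016174 × 3.5374 × 2.3859 × 0.056748 = 0.000774648006328188432
For no arbitrage the full-cycle product must be 1, so the missing rate is 1 / 0.000774648006328188432 ≈ 1290.9089.

1290.91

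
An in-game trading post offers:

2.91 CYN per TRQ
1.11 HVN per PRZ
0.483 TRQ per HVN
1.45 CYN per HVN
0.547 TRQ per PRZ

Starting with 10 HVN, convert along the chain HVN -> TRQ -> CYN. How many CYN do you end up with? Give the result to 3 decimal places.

14.055

10 HVN × 0.483 = 4.83 TRQ
4.83 TRQ × 2.91 = 14.0553 CYN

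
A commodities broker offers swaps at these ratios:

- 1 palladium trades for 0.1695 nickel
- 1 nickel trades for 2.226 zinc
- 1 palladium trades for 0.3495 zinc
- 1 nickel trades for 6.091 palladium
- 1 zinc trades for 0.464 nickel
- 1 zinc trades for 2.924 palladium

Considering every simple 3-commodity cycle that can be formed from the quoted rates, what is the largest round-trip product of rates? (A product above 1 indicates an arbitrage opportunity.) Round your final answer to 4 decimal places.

nickel→zinc→palladium→nickel: 2.226 × 2.924 × 0.1695 = 1.10325
nickel→palladium→zinc→nickel: 6.091 × 0.3495 × 0.464 = 0.98777
Maximum is nickel→zinc→palladium→nickel at 1.1032; arbitrage exists.

1.1032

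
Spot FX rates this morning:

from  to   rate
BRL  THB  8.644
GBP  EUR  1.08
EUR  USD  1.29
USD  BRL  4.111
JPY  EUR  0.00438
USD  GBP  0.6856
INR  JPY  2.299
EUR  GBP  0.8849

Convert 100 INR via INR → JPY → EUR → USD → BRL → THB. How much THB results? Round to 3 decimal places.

46.160

100 INR × 2.299 = 229.9 JPY
229.9 JPY × 0.00438 = 1.006962 EUR
1.006962 EUR × 1.29 = 1.29898098 USD
1.29898098 USD × 4.111 = 5.34011080878 BRL
5.34011080878 BRL × 8.644 = 46.15991783109432 THB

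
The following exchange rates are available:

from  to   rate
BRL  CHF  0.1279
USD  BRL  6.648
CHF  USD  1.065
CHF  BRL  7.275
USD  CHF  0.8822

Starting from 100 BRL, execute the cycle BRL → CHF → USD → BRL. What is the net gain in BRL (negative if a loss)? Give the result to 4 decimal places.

-9.4453

100 BRL × 0.1279 = 12.79 CHF
12.79 CHF × 1.065 = 13.62135 USD
13.62135 USD × 6.648 = 90.5547348 BRL
Net change: 90.5547348 − 100 = -9.4452652 BRL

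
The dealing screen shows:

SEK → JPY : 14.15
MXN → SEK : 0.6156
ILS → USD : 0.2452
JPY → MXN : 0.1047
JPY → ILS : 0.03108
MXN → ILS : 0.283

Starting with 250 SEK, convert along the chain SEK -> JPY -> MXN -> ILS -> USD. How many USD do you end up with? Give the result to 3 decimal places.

25.701

250 SEK × 14.15 = 3537.5 JPY
3537.5 JPY × 0.1047 = 370.37625 MXN
370.37625 MXN × 0.283 = 104.81647875 ILS
104.81647875 ILS × 0.2452 = 25.7010005895 USD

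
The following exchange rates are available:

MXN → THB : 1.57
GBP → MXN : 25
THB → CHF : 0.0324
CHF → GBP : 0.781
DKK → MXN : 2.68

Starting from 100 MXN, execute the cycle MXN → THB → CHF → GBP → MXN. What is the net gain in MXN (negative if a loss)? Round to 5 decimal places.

100 MXN × 1.57 = 157 THB
157 THB × 0.0324 = 5.0868 CHF
5.0868 CHF × 0.781 = 3.9727908 GBP
3.9727908 GBP × 25 = 99.31977 MXN
Net change: 99.31977 − 100 = -0.68023 MXN

-0.68023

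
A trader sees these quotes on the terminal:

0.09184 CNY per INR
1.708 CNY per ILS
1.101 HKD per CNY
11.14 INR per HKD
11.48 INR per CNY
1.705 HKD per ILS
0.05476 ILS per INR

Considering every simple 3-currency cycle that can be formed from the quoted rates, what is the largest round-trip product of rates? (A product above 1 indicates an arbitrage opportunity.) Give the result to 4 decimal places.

1.1264

INR→CNY→HKD→INR: 0.09184 × 1.101 × 11.14 = 1.12643
INR→ILS→CNY→INR: 0.05476 × 1.708 × 11.48 = 1.07373
INR→ILS→HKD→INR: 0.05476 × 1.705 × 11.14 = 1.04010
Maximum is INR→CNY→HKD→INR at 1.1264; arbitrage exists.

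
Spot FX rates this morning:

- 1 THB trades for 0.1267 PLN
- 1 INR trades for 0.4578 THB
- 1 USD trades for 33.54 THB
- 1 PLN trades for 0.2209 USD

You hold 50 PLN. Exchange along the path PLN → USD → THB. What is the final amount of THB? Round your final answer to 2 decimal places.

50 PLN × 0.2209 = 11.045 USD
11.045 USD × 33.54 = 370.4493 THB

370.45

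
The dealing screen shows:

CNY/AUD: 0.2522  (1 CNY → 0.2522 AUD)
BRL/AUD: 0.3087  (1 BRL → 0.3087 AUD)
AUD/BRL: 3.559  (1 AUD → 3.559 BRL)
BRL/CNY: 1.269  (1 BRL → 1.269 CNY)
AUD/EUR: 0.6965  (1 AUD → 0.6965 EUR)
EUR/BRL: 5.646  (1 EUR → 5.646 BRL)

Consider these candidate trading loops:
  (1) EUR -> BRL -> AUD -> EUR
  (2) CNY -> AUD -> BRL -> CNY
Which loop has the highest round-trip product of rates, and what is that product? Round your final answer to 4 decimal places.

(1) 5.646 × 0.3087 × 0.6965 = 1.21394
(2) 0.2522 × 3.559 × 1.269 = 1.13903
Highest is cycle (1) at 1.2139 (>1, arbitrage).

1.2139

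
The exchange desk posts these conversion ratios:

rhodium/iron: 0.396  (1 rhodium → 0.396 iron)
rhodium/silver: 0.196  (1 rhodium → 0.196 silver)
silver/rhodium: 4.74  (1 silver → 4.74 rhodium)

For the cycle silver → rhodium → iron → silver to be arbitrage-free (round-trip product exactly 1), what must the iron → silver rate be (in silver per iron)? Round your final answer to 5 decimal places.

Known legs of the cycle: 4.74 × 0.396 = 1.87704
For no arbitrage the full-cycle product must be 1, so the missing rate is 1 / 1.87704 ≈ 0.5327537.

0.53275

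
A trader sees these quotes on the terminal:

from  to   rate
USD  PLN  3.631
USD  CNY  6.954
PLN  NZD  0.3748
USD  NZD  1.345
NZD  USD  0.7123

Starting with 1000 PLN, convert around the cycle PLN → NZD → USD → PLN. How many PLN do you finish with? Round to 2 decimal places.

969.37

1000 PLN × 0.3748 = 374.8 NZD
374.8 NZD × 0.7123 = 266.97004 USD
266.97004 USD × 3.631 = 969.36821524 PLN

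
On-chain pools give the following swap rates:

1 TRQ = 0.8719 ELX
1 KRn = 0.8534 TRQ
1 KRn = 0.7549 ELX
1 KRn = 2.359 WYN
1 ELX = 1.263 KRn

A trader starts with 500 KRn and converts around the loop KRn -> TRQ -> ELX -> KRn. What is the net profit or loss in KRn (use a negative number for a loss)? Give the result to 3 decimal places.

-30.114

500 KRn × 0.8534 = 426.7 TRQ
426.7 TRQ × 0.8719 = 372.03973 ELX
372.03973 ELX × 1.263 = 469.88617899 KRn
Net change: 469.88617899 − 500 = -30.11382101 KRn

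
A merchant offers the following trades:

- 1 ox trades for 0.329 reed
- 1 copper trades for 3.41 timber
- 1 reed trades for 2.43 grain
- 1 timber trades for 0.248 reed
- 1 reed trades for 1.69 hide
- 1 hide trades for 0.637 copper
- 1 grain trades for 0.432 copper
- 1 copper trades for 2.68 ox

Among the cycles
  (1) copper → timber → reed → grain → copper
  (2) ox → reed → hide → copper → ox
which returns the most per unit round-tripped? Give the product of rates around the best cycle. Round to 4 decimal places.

(1) 3.41 × 0.248 × 2.43 × 0.432 = 0.88776
(2) 0.329 × 1.69 × 0.637 × 2.68 = 0.94920
Highest is cycle (2) at 0.9492 (≤1, no arbitrage).

0.9492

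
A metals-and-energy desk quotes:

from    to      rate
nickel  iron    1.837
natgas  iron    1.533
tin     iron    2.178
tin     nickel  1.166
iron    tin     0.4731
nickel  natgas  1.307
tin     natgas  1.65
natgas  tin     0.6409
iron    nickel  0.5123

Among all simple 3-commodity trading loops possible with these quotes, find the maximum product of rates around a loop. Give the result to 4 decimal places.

1.1967

natgas→iron→tin→natgas: 1.533 × 0.4731 × 1.65 = 1.19668
nickel→natgas→iron→nickel: 1.307 × 1.533 × 0.5123 = 1.02646
nickel→iron→tin→nickel: 1.837 × 0.4731 × 1.166 = 1.01335
nickel→natgas→tin→nickel: 1.307 × 0.6409 × 1.166 = 0.97671
Maximum is natgas→iron→tin→natgas at 1.1967; arbitrage exists.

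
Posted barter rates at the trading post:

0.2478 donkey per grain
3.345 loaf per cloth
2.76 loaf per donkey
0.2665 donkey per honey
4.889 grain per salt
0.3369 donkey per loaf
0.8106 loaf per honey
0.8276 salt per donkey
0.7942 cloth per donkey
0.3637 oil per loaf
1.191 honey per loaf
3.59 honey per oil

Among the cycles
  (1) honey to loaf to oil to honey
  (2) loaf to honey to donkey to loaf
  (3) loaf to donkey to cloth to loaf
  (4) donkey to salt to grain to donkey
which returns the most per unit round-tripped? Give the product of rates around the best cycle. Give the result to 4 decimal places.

(1) 0.8106 × 0.3637 × 3.59 = 1.05839
(2) 1.191 × 0.2665 × 2.76 = 0.87603
(3) 0.3369 × 0.7942 × 3.345 = 0.89501
(4) 0.8276 × 4.889 × 0.2478 = 1.00263
Highest is cycle (1) at 1.0584 (>1, arbitrage).

1.0584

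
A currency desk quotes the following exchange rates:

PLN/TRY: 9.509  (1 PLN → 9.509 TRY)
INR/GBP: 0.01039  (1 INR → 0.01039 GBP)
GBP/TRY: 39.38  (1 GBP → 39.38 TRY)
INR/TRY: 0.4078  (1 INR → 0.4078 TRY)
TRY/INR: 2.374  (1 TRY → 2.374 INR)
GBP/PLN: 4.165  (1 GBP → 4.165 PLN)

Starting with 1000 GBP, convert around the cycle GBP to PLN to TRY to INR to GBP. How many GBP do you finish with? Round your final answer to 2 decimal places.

976.89

1000 GBP × 4.165 = 4165 PLN
4165 PLN × 9.509 = 39604.985 TRY
39604.985 TRY × 2.374 = 94022.23439 INR
94022.23439 INR × 0.01039 = 976.8910153121 GBP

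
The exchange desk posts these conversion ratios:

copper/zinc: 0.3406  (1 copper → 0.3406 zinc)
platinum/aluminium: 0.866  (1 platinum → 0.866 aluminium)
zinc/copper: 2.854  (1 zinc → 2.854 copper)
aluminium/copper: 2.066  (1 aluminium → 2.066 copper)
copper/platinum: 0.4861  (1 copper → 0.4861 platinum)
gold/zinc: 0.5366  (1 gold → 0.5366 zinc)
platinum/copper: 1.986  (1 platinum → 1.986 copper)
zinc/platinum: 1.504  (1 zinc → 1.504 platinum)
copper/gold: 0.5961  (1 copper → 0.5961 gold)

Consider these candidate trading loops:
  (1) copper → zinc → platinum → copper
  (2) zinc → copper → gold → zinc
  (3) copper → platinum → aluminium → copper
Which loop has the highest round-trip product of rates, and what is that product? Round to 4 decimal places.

(1) 0.3406 × 1.504 × 1.986 = 1.01735
(2) 2.854 × 0.5961 × 0.5366 = 0.91290
(3) 0.4861 × 0.866 × 2.066 = 0.86971
Highest is cycle (1) at 1.0174 (>1, arbitrage).

1.0174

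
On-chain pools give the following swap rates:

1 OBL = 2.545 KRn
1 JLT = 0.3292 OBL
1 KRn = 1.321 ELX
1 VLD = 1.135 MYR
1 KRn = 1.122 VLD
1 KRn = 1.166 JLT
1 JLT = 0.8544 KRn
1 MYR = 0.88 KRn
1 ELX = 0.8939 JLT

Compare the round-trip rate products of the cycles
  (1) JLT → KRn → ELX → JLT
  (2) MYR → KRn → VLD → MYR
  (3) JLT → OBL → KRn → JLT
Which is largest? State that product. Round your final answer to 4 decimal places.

(1) 0.8544 × 1.321 × 0.8939 = 1.00891
(2) 0.88 × 1.122 × 1.135 = 1.12065
(3) 0.3292 × 2.545 × 1.166 = 0.97689
Highest is cycle (2) at 1.1207 (>1, arbitrage).

1.1207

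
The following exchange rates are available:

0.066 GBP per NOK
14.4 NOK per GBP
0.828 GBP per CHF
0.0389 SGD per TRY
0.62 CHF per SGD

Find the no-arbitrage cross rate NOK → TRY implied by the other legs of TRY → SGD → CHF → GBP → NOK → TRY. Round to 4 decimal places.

3.4775

Known legs of the cycle: 0.0389 × 0.62 × 0.828 × 14.4 = 0.2875637376
For no arbitrage the full-cycle product must be 1, so the missing rate is 1 / 0.2875637376 ≈ 3.477490.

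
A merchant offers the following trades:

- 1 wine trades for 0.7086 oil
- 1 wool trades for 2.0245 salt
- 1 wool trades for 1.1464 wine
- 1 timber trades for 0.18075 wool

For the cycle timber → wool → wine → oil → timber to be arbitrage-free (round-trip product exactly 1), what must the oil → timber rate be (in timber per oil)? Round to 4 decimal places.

Known legs of the cycle: 0.18075 × 1.1464 × 0.7086 = 0.14683028148
For no arbitrage the full-cycle product must be 1, so the missing rate is 1 / 0.14683028148 ≈ 6.810584.

6.8106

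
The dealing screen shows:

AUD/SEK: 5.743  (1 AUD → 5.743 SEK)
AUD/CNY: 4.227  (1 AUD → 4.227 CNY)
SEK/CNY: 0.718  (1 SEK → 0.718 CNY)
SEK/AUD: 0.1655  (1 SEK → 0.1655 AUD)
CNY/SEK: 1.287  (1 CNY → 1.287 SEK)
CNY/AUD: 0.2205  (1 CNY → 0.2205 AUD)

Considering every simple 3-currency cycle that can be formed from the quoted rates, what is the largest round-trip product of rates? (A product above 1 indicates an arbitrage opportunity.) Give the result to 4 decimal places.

AUD→SEK→CNY→AUD: 5.743 × 0.718 × 0.2205 = 0.90923
AUD→CNY→SEK→AUD: 4.227 × 1.287 × 0.1655 = 0.90034
Maximum is AUD→SEK→CNY→AUD at 0.9092; no arbitrage — every cycle loses value.

0.9092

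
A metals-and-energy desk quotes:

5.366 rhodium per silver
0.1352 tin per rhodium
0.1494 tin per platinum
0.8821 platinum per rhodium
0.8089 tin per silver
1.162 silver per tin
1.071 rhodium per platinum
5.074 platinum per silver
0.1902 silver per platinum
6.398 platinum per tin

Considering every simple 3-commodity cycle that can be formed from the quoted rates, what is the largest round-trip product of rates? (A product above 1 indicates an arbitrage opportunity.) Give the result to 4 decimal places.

0.9844

tin→platinum→silver→tin: 6.398 × 0.1902 × 0.8089 = 0.98435
rhodium→tin→platinum→rhodium: 0.1352 × 6.398 × 1.071 = 0.92643
rhodium→platinum→silver→rhodium: 0.8821 × 0.1902 × 5.366 = 0.90028
tin→silver→platinum→tin: 1.162 × 5.074 × 0.1494 = 0.88086
rhodium→tin→silver→rhodium: 0.1352 × 1.162 × 5.366 = 0.84301
Maximum is tin→platinum→silver→tin at 0.9844; no arbitrage — every cycle loses value.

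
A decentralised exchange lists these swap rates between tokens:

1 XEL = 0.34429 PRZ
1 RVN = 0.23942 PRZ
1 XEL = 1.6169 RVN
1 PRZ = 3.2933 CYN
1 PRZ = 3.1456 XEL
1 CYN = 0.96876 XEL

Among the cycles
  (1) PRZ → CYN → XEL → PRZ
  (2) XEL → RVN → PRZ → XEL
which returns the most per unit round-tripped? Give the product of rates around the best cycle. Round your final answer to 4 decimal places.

(1) 3.2933 × 0.96876 × 0.34429 = 1.09843
(2) 1.6169 × 0.23942 × 3.1456 = 1.21772
Highest is cycle (2) at 1.2177 (>1, arbitrage).

1.2177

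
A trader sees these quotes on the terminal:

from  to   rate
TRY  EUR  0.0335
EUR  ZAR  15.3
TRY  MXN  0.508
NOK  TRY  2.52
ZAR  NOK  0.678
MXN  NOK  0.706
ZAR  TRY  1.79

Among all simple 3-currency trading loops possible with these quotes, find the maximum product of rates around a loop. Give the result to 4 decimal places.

ZAR→TRY→EUR→ZAR: 1.79 × 0.0335 × 15.3 = 0.91746
NOK→TRY→MXN→NOK: 2.52 × 0.508 × 0.706 = 0.90379
Maximum is ZAR→TRY→EUR→ZAR at 0.9175; no arbitrage — every cycle loses value.

0.9175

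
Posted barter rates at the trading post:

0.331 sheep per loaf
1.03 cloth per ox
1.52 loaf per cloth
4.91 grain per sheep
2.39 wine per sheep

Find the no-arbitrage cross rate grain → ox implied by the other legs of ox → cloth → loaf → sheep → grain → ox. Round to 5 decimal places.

0.39302

Known legs of the cycle: 1.03 × 1.52 × 0.331 × 4.91 = 2.544428776
For no arbitrage the full-cycle product must be 1, so the missing rate is 1 / 2.544428776 ≈ 0.3930155.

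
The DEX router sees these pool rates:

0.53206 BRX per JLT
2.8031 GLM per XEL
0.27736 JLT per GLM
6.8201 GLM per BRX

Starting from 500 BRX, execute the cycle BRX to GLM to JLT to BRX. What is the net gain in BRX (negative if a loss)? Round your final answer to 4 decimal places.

3.2284

500 BRX × 6.8201 = 3410.05 GLM
3410.05 GLM × 0.27736 = 945.811468 JLT
945.811468 JLT × 0.53206 = 503.22844966408 BRX
Net change: 503.22844966408 − 500 = 3.22844966408 BRX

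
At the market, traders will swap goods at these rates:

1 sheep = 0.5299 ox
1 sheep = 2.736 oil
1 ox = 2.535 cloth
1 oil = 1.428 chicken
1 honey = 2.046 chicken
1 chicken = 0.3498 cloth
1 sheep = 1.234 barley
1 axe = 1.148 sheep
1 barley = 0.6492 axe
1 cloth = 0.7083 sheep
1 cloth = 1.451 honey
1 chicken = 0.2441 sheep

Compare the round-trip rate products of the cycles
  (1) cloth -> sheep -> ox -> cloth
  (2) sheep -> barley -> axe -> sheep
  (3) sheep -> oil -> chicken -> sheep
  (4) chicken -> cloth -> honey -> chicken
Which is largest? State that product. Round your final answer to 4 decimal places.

1.0385

(1) 0.7083 × 0.5299 × 2.535 = 0.95146
(2) 1.234 × 0.6492 × 1.148 = 0.91968
(3) 2.736 × 1.428 × 0.2441 = 0.95370
(4) 0.3498 × 1.451 × 2.046 = 1.03847
Highest is cycle (4) at 1.0385 (>1, arbitrage).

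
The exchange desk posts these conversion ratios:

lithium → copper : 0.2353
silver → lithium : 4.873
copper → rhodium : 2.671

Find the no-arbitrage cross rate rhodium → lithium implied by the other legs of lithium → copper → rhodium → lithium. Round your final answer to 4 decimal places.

1.5911

Known legs of the cycle: 0.2353 × 2.671 = 0.6284863
For no arbitrage the full-cycle product must be 1, so the missing rate is 1 / 0.6284863 ≈ 1.591125.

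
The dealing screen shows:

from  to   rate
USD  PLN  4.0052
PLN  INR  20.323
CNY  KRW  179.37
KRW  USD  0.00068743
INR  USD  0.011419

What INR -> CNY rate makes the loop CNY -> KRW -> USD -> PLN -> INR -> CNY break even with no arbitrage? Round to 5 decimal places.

Known legs of the cycle: 179.37 × 0.00068743 × 4.0052 × 20.323 = 10.03668545939796036
For no arbitrage the full-cycle product must be 1, so the missing rate is 1 / 10.03668545939796036 ≈ 0.0996345.

0.09963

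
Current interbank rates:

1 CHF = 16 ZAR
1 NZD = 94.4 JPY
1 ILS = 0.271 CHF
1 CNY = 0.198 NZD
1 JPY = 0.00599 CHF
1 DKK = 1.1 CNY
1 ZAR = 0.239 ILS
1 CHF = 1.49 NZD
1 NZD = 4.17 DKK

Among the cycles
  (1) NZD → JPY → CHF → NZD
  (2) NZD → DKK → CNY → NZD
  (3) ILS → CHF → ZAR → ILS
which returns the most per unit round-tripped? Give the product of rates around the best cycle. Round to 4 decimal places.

1.0363

(1) 94.4 × 0.00599 × 1.49 = 0.84253
(2) 4.17 × 1.1 × 0.198 = 0.90823
(3) 0.271 × 16 × 0.239 = 1.03630
Highest is cycle (3) at 1.0363 (>1, arbitrage).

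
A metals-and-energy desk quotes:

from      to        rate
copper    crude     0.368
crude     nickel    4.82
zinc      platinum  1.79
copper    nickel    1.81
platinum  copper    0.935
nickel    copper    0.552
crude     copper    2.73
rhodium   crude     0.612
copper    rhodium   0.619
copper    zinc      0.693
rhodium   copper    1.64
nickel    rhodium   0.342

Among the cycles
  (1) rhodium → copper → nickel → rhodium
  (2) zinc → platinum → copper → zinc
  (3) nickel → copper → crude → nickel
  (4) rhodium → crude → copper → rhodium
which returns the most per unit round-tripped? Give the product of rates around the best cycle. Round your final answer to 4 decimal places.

1.1598

(1) 1.64 × 1.81 × 0.342 = 1.01519
(2) 1.79 × 0.935 × 0.693 = 1.15984
(3) 0.552 × 0.368 × 4.82 = 0.97912
(4) 0.612 × 2.73 × 0.619 = 1.03420
Highest is cycle (2) at 1.1598 (>1, arbitrage).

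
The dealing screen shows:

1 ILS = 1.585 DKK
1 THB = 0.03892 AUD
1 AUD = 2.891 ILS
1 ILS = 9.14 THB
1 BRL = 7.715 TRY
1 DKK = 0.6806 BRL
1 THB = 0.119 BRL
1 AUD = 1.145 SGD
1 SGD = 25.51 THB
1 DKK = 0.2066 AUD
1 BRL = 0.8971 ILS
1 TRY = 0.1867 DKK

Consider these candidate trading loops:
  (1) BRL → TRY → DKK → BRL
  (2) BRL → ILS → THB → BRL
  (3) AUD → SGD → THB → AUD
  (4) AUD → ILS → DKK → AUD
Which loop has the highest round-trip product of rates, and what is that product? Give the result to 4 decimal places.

1.1368

(1) 7.715 × 0.1867 × 0.6806 = 0.98033
(2) 0.8971 × 9.14 × 0.119 = 0.97574
(3) 1.145 × 25.51 × 0.03892 = 1.13681
(4) 2.891 × 1.585 × 0.2066 = 0.94669
Highest is cycle (3) at 1.1368 (>1, arbitrage).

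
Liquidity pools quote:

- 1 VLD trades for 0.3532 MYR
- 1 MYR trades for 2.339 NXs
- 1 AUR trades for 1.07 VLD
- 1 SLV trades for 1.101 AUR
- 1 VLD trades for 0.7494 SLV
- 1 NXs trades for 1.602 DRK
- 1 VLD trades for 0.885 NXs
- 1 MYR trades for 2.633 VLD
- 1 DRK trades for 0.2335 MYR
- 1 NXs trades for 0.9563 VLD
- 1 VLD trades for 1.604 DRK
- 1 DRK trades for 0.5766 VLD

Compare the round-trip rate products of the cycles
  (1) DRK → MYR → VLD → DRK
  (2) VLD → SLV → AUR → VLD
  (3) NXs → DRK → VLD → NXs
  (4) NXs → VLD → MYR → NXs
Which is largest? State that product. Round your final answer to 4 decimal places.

0.9861

(1) 0.2335 × 2.633 × 1.604 = 0.98615
(2) 0.7494 × 1.101 × 1.07 = 0.88285
(3) 1.602 × 0.5766 × 0.885 = 0.81749
(4) 0.9563 × 0.3532 × 2.339 = 0.79003
Highest is cycle (1) at 0.9861 (≤1, no arbitrage).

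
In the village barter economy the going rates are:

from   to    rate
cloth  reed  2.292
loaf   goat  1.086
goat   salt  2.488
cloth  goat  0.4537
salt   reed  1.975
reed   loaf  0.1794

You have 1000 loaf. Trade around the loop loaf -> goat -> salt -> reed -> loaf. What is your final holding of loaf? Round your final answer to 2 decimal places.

1000 loaf × 1.086 = 1086 goat
1086 goat × 2.488 = 2701.968 salt
2701.968 salt × 1.975 = 5336.3868 reed
5336.3868 reed × 0.1794 = 957.34779192 loaf

957.35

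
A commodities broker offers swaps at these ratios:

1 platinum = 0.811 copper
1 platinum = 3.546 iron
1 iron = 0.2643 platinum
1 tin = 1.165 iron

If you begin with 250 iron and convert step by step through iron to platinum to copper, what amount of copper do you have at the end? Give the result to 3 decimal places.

250 iron × 0.2643 = 66.075 platinum
66.075 platinum × 0.811 = 53.586825 copper

53.587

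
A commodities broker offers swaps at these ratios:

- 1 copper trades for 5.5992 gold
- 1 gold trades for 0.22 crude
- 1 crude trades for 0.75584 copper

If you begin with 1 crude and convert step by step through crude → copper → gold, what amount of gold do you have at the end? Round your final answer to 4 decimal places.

1 crude × 0.75584 = 0.75584 copper
0.75584 copper × 5.5992 = 4.232099328 gold

4.2321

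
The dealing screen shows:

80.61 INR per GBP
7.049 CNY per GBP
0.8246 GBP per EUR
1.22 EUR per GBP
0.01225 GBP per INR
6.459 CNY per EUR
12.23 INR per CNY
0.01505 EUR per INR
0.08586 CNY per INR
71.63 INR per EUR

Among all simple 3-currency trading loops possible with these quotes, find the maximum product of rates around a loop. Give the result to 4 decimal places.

1.1889

CNY→INR→EUR→CNY: 12.23 × 0.01505 × 6.459 = 1.18885
EUR→INR→GBP→EUR: 71.63 × 0.01225 × 1.22 = 1.07051
CNY→INR→GBP→CNY: 12.23 × 0.01225 × 7.049 = 1.05606
EUR→GBP→INR→EUR: 0.8246 × 80.61 × 0.01505 = 1.00039
Maximum is CNY→INR→EUR→CNY at 1.1889; arbitrage exists.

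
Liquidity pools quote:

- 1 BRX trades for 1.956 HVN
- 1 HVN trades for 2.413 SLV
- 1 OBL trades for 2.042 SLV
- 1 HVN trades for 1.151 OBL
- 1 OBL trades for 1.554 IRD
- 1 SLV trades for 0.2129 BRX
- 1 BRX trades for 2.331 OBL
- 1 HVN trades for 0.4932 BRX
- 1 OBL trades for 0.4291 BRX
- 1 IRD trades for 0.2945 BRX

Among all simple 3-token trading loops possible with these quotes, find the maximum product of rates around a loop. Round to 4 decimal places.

BRX→OBL→IRD→BRX: 2.331 × 1.554 × 0.2945 = 1.06679
BRX→OBL→SLV→BRX: 2.331 × 2.042 × 0.2129 = 1.01338
BRX→HVN→SLV→BRX: 1.956 × 2.413 × 0.2129 = 1.00485
BRX→HVN→OBL→BRX: 1.956 × 1.151 × 0.4291 = 0.96606
Maximum is BRX→OBL→IRD→BRX at 1.0668; arbitrage exists.

1.0668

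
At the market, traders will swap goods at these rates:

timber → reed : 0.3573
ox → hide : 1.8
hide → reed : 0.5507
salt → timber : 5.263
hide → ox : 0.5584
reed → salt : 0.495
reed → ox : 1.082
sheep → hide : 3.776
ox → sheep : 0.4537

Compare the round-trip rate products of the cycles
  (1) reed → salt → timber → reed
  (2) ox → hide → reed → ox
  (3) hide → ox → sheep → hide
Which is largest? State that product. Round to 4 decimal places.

(1) 0.495 × 5.263 × 0.3573 = 0.93083
(2) 1.8 × 0.5507 × 1.082 = 1.07254
(3) 0.5584 × 0.4537 × 3.776 = 0.95663
Highest is cycle (2) at 1.0725 (>1, arbitrage).

1.0725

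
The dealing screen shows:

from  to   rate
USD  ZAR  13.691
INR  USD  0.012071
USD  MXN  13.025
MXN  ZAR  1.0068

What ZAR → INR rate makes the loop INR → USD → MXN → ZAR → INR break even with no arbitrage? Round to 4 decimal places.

6.3174

Known legs of the cycle: 0.012071 × 13.025 × 1.0068 = 0.15829390347
For no arbitrage the full-cycle product must be 1, so the missing rate is 1 / 0.15829390347 ≈ 6.317363.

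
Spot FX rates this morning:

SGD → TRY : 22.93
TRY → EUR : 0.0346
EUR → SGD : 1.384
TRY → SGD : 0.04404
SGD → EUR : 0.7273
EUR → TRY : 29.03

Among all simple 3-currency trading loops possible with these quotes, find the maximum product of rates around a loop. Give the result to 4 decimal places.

1.0980

TRY→EUR→SGD→TRY: 0.0346 × 1.384 × 22.93 = 1.09804
TRY→SGD→EUR→TRY: 0.04404 × 0.7273 × 29.03 = 0.92984
Maximum is TRY→EUR→SGD→TRY at 1.0980; arbitrage exists.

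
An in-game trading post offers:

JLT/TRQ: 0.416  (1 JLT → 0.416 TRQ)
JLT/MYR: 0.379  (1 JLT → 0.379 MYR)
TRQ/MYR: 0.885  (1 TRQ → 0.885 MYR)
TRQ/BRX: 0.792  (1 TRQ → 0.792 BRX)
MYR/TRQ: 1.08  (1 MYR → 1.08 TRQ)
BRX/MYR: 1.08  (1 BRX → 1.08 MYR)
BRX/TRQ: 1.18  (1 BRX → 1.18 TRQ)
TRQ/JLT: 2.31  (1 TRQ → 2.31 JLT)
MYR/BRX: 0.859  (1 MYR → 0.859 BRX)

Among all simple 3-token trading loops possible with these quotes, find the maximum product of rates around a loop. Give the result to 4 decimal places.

0.9455

TRQ→JLT→MYR→TRQ: 2.31 × 0.379 × 1.08 = 0.94553
TRQ→BRX→MYR→TRQ: 0.792 × 1.08 × 1.08 = 0.92379
TRQ→MYR→BRX→TRQ: 0.885 × 0.859 × 1.18 = 0.89705
Maximum is TRQ→JLT→MYR→TRQ at 0.9455; no arbitrage — every cycle loses value.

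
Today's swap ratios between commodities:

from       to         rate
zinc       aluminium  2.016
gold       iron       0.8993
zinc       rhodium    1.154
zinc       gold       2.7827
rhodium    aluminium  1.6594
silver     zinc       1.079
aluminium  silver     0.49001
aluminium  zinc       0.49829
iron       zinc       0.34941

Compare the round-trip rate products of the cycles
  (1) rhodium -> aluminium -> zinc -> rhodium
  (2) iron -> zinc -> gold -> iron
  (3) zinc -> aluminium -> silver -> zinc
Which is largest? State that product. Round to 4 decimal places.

(1) 1.6594 × 0.49829 × 1.154 = 0.95420
(2) 0.34941 × 2.7827 × 0.8993 = 0.87439
(3) 2.016 × 0.49001 × 1.079 = 1.06590
Highest is cycle (3) at 1.0659 (>1, arbitrage).

1.0659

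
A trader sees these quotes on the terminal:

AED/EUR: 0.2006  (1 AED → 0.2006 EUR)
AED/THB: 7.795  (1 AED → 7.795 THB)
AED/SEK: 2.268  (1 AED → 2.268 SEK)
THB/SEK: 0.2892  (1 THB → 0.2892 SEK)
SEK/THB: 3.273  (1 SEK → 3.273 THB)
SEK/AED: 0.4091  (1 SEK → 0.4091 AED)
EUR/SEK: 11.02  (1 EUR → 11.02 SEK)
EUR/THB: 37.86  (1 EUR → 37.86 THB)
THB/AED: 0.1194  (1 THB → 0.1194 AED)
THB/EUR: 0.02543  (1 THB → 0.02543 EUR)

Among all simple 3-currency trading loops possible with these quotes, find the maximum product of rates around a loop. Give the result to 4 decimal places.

AED→THB→SEK→AED: 7.795 × 0.2892 × 0.4091 = 0.92224
THB→EUR→SEK→THB: 0.02543 × 11.02 × 3.273 = 0.91722
AED→EUR→THB→AED: 0.2006 × 37.86 × 0.1194 = 0.90681
AED→EUR→SEK→AED: 0.2006 × 11.02 × 0.4091 = 0.90436
AED→SEK→THB→AED: 2.268 × 3.273 × 0.1194 = 0.88633
Maximum is AED→THB→SEK→AED at 0.9222; no arbitrage — every cycle loses value.

0.9222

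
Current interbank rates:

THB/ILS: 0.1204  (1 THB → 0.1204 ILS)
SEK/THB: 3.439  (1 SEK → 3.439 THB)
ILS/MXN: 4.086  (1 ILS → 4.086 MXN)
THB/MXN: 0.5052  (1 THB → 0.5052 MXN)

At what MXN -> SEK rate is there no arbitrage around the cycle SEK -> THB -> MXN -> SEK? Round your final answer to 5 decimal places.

Known legs of the cycle: 3.439 × 0.5052 = 1.7373828
For no arbitrage the full-cycle product must be 1, so the missing rate is 1 / 1.7373828 ≈ 0.5755784.

0.57558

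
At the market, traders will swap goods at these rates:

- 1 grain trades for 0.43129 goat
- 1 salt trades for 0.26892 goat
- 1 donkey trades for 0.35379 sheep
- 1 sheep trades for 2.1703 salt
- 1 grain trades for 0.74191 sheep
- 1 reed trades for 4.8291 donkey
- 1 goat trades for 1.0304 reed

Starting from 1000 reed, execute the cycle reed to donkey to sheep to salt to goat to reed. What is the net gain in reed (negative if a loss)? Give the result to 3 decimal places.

1000 reed × 4.8291 = 4829.1 donkey
4829.1 donkey × 0.35379 = 1708.487289 sheep
1708.487289 sheep × 2.1703 = 3707.9299633167 salt
3707.9299633167 salt × 0.26892 = 997.136525735126964 goat
997.136525735126964 goat × 1.0304 = 1027.4494761174748237056 reed
Net change: 1027.4494761174748237056 − 1000 = 27.4494761174748237056 reed

27.449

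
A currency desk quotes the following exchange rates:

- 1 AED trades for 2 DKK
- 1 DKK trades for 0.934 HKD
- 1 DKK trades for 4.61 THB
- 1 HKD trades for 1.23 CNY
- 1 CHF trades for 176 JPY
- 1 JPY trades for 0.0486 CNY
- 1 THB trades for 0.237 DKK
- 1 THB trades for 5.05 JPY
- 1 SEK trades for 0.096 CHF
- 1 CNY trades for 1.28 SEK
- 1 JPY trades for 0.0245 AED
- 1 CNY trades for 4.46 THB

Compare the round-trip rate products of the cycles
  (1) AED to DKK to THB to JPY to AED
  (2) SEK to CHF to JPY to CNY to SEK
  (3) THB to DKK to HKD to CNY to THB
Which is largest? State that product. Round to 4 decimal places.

1.2143

(1) 2 × 4.61 × 5.05 × 0.0245 = 1.14074
(2) 0.096 × 176 × 0.0486 × 1.28 = 1.05107
(3) 0.237 × 0.934 × 1.23 × 4.46 = 1.21433
Highest is cycle (3) at 1.2143 (>1, arbitrage).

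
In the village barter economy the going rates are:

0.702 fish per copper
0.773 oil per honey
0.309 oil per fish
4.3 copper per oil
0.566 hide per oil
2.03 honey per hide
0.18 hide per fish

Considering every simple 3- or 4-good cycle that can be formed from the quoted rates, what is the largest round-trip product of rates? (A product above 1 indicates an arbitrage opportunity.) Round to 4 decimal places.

0.9327

fish→oil→copper→fish: 0.309 × 4.3 × 0.702 = 0.93275
hide→honey→oil→hide: 2.03 × 0.773 × 0.566 = 0.88816
Maximum is fish→oil→copper→fish at 0.9327; no arbitrage — every cycle loses value.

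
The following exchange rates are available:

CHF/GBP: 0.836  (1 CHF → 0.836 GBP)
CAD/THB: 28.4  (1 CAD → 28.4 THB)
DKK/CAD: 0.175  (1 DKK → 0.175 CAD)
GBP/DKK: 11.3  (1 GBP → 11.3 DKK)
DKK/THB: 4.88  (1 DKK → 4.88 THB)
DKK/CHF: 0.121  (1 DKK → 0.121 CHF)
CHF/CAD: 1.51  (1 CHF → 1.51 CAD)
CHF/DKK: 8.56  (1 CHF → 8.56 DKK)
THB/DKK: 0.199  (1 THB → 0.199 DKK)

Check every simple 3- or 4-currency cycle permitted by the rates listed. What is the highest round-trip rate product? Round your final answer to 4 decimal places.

1.1431

DKK→CHF→GBP→DKK: 0.121 × 0.836 × 11.3 = 1.14306
DKK→CHF→CAD→THB→DKK: 0.121 × 1.51 × 28.4 × 0.199 = 1.03260
DKK→CAD→THB→DKK: 0.175 × 28.4 × 0.199 = 0.98903
Maximum is DKK→CHF→GBP→DKK at 1.1431; arbitrage exists.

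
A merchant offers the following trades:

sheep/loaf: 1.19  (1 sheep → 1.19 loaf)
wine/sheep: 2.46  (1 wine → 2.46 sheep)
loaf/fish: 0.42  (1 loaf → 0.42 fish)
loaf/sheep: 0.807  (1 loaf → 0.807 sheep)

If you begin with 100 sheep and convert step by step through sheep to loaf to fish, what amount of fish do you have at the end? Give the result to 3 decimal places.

100 sheep × 1.19 = 119 loaf
119 loaf × 0.42 = 49.98 fish

49.980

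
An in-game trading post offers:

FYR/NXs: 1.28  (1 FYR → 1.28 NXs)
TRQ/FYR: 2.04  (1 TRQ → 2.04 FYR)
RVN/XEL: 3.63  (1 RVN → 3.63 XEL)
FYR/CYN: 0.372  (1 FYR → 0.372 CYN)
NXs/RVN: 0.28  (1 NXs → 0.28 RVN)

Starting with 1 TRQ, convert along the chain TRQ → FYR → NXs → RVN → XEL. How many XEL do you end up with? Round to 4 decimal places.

2.6540

1 TRQ × 2.04 = 2.04 FYR
2.04 FYR × 1.28 = 2.6112 NXs
2.6112 NXs × 0.28 = 0.731136 RVN
0.731136 RVN × 3.63 = 2.65402368 XEL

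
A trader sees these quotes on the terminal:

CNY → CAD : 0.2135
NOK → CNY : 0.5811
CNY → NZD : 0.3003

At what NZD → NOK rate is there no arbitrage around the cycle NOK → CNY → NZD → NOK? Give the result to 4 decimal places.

Known legs of the cycle: 0.5811 × 0.3003 = 0.17450433
For no arbitrage the full-cycle product must be 1, so the missing rate is 1 / 0.17450433 ≈ 5.730517.

5.7305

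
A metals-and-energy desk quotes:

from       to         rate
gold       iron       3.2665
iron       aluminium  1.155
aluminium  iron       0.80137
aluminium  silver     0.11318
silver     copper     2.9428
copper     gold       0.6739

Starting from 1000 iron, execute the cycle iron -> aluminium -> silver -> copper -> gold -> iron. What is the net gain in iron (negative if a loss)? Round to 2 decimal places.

1000 iron × 1.155 = 1155 aluminium
1155 aluminium × 0.11318 = 130.7229 silver
130.7229 silver × 2.9428 = 384.69135012 copper
384.69135012 copper × 0.6739 = 259.243500845868 gold
259.243500845868 gold × 3.2665 = 846.818895513027822 iron
Net change: 846.818895513027822 − 1000 = -153.181104486972178 iron

-153.18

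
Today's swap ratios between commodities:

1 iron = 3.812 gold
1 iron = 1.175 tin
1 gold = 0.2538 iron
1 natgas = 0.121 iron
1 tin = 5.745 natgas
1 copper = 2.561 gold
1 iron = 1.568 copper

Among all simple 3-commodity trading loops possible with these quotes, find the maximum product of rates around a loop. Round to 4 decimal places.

1.0192

gold→iron→copper→gold: 0.2538 × 1.568 × 2.561 = 1.01917
tin→natgas→iron→tin: 5.745 × 0.121 × 1.175 = 0.81680
Maximum is gold→iron→copper→gold at 1.0192; arbitrage exists.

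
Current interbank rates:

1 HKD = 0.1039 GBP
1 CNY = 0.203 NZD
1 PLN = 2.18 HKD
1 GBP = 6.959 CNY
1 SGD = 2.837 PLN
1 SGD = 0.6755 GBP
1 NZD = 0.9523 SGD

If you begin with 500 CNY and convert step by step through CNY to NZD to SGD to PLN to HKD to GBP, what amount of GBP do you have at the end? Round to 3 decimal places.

500 CNY × 0.203 = 101.5 NZD
101.5 NZD × 0.9523 = 96.65845 SGD
96.65845 SGD × 2.837 = 274.22002265 PLN
274.22002265 PLN × 2.18 = 597.799649377 HKD
597.799649377 HKD × 0.1039 = 62.1113835702703 GBP

62.111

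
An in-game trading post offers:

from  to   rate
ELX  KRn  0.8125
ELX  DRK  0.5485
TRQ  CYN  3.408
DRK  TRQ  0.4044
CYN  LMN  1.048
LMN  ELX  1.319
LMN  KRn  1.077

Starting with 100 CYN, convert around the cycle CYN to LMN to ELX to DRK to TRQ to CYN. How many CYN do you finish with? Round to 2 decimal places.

104.49

100 CYN × 1.048 = 104.8 LMN
104.8 LMN × 1.319 = 138.2312 ELX
138.2312 ELX × 0.5485 = 75.8198132 DRK
75.8198132 DRK × 0.4044 = 30.66153245808 TRQ
30.66153245808 TRQ × 3.408 = 104.49450261713664 CYN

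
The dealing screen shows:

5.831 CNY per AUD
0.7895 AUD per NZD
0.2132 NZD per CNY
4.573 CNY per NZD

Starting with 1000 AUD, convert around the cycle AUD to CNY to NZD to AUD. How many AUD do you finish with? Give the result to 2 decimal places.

981.48

1000 AUD × 5.831 = 5831 CNY
5831 CNY × 0.2132 = 1243.1692 NZD
1243.1692 NZD × 0.7895 = 981.4820834 AUD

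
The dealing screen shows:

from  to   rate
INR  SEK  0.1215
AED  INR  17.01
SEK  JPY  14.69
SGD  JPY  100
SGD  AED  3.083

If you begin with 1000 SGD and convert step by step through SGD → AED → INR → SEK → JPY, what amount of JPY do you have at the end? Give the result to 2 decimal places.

93600.01

1000 SGD × 3.083 = 3083 AED
3083 AED × 17.01 = 52441.83 INR
52441.83 INR × 0.1215 = 6371.682345 SEK
6371.682345 SEK × 14.69 = 93600.01364805 JPY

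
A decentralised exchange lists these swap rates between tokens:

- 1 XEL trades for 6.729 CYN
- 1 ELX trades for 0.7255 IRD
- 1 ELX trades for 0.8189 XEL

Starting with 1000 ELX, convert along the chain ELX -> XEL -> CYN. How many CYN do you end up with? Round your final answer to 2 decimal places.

1000 ELX × 0.8189 = 818.9 XEL
818.9 XEL × 6.729 = 5510.3781 CYN

5510.38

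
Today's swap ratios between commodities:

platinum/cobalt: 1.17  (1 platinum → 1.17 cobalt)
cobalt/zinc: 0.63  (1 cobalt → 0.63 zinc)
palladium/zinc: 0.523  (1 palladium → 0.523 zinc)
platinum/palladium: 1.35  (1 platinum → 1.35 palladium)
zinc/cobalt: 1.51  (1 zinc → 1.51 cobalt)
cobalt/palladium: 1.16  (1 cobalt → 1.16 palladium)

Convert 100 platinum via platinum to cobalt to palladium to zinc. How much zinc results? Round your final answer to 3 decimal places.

100 platinum × 1.17 = 117 cobalt
117 cobalt × 1.16 = 135.72 palladium
135.72 palladium × 0.523 = 70.98156 zinc

70.982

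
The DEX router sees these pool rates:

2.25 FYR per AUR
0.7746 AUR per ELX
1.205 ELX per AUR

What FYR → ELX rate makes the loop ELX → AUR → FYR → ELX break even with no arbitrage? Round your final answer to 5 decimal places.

Known legs of the cycle: 0.7746 × 2.25 = 1.74285
For no arbitrage the full-cycle product must be 1, so the missing rate is 1 / 1.74285 ≈ 0.5737728.

0.57377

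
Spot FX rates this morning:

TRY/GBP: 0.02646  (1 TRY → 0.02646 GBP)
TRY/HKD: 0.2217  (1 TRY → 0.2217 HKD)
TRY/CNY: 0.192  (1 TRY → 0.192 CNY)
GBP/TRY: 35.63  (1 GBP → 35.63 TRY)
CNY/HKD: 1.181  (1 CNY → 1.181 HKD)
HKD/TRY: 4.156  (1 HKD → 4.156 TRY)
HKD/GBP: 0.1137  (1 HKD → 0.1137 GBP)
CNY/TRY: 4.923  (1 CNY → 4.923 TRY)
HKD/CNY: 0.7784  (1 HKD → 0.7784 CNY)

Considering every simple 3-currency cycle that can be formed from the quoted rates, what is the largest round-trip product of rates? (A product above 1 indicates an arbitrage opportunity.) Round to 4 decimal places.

CNY→HKD→TRY→CNY: 1.181 × 4.156 × 0.192 = 0.94238
GBP→TRY→HKD→GBP: 35.63 × 0.2217 × 0.1137 = 0.89814
CNY→TRY→HKD→CNY: 4.923 × 0.2217 × 0.7784 = 0.84957
Maximum is CNY→HKD→TRY→CNY at 0.9424; no arbitrage — every cycle loses value.

0.9424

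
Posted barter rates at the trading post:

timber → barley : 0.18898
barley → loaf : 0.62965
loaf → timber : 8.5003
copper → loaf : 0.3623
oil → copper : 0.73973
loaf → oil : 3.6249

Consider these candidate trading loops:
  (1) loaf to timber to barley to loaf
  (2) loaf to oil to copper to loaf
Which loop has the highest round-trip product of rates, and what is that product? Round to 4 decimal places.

1.0115

(1) 8.5003 × 0.18898 × 0.62965 = 1.01146
(2) 3.6249 × 0.73973 × 0.3623 = 0.97149
Highest is cycle (1) at 1.0115 (>1, arbitrage).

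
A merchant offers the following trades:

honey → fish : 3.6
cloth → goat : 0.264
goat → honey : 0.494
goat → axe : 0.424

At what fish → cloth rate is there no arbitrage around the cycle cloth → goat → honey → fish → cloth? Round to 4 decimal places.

Known legs of the cycle: 0.264 × 0.494 × 3.6 = 0.4694976
For no arbitrage the full-cycle product must be 1, so the missing rate is 1 / 0.4694976 ≈ 2.129936.

2.1299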